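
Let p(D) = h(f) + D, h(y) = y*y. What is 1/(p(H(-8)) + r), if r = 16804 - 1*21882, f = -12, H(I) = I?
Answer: -1/4942 ≈ -0.00020235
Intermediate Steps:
h(y) = y**2
r = -5078 (r = 16804 - 21882 = -5078)
p(D) = 144 + D (p(D) = (-12)**2 + D = 144 + D)
1/(p(H(-8)) + r) = 1/((144 - 8) - 5078) = 1/(136 - 5078) = 1/(-4942) = -1/4942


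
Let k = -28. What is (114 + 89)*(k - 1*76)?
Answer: -21112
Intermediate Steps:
(114 + 89)*(k - 1*76) = (114 + 89)*(-28 - 1*76) = 203*(-28 - 76) = 203*(-104) = -21112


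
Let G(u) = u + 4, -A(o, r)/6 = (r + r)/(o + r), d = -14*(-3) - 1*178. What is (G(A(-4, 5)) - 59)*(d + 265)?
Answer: -14835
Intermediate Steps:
d = -136 (d = 42 - 178 = -136)
A(o, r) = -12*r/(o + r) (A(o, r) = -6*(r + r)/(o + r) = -6*2*r/(o + r) = -12*r/(o + r))
G(u) = 4 + u
(G(A(-4, 5)) - 59)*(d + 265) = ((4 - 12*5/(-4 + 5)) - 59)*(-136 + 265) = ((4 - 12*5/1) - 59)*129 = ((4 - 12*5*1) - 59)*129 = ((4 - 60) - 59)*129 = (-56 - 59)*129 = -115*129 = -14835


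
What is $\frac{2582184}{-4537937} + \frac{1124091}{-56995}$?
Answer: $- \frac{5248225717347}{258639719315} \approx -20.292$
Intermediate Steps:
$\frac{2582184}{-4537937} + \frac{1124091}{-56995} = 2582184 \left(- \frac{1}{4537937}\right) + 1124091 \left(- \frac{1}{56995}\right) = - \frac{2582184}{4537937} - \frac{1124091}{56995} = - \frac{5248225717347}{258639719315}$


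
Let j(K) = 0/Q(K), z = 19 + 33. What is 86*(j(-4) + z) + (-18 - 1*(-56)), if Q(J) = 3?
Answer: 4510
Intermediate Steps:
z = 52
j(K) = 0 (j(K) = 0/3 = 0*(1/3) = 0)
86*(j(-4) + z) + (-18 - 1*(-56)) = 86*(0 + 52) + (-18 - 1*(-56)) = 86*52 + (-18 + 56) = 4472 + 38 = 4510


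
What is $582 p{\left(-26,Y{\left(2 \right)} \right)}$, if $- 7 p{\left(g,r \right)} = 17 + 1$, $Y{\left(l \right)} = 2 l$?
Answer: $- \frac{10476}{7} \approx -1496.6$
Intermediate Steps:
$p{\left(g,r \right)} = - \frac{18}{7}$ ($p{\left(g,r \right)} = - \frac{17 + 1}{7} = \left(- \frac{1}{7}\right) 18 = - \frac{18}{7}$)
$582 p{\left(-26,Y{\left(2 \right)} \right)} = 582 \left(- \frac{18}{7}\right) = - \frac{10476}{7}$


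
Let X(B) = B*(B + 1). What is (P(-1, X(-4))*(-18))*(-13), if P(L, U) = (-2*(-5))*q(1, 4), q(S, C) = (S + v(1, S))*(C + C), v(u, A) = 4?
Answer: 93600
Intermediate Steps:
X(B) = B*(1 + B)
q(S, C) = 2*C*(4 + S) (q(S, C) = (S + 4)*(C + C) = (4 + S)*(2*C) = 2*C*(4 + S))
P(L, U) = 400 (P(L, U) = (-2*(-5))*(2*4*(4 + 1)) = 10*(2*4*5) = 10*40 = 400)
(P(-1, X(-4))*(-18))*(-13) = (400*(-18))*(-13) = -7200*(-13) = 93600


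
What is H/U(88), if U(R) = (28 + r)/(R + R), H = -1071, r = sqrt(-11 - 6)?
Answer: -586432/89 + 20944*I*sqrt(17)/89 ≈ -6589.1 + 970.27*I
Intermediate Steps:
r = I*sqrt(17) (r = sqrt(-17) = I*sqrt(17) ≈ 4.1231*I)
U(R) = (28 + I*sqrt(17))/(2*R) (U(R) = (28 + I*sqrt(17))/(R + R) = (28 + I*sqrt(17))/((2*R)) = (28 + I*sqrt(17))*(1/(2*R)) = (28 + I*sqrt(17))/(2*R))
H/U(88) = -1071*176/(28 + I*sqrt(17)) = -1071/(7/44 + I*sqrt(17)/176)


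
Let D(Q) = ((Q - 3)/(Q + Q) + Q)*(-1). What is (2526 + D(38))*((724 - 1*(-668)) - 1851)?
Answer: -86775327/76 ≈ -1.1418e+6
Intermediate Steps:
D(Q) = -Q - (-3 + Q)/(2*Q) (D(Q) = ((-3 + Q)/((2*Q)) + Q)*(-1) = ((-3 + Q)*(1/(2*Q)) + Q)*(-1) = ((-3 + Q)/(2*Q) + Q)*(-1) = (Q + (-3 + Q)/(2*Q))*(-1) = -Q - (-3 + Q)/(2*Q))
(2526 + D(38))*((724 - 1*(-668)) - 1851) = (2526 + (-1/2 - 1*38 + (3/2)/38))*((724 - 1*(-668)) - 1851) = (2526 + (-1/2 - 38 + (3/2)*(1/38)))*((724 + 668) - 1851) = (2526 + (-1/2 - 38 + 3/76))*(1392 - 1851) = (2526 - 2923/76)*(-459) = (189053/76)*(-459) = -86775327/76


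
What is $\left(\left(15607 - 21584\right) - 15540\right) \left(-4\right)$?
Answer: $86068$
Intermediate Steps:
$\left(\left(15607 - 21584\right) - 15540\right) \left(-4\right) = \left(-5977 - 15540\right) \left(-4\right) = \left(-21517\right) \left(-4\right) = 86068$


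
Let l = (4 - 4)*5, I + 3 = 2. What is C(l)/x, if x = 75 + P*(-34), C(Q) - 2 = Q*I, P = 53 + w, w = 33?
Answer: -2/2849 ≈ -0.00070200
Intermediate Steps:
I = -1 (I = -3 + 2 = -1)
P = 86 (P = 53 + 33 = 86)
l = 0 (l = 0*5 = 0)
C(Q) = 2 - Q (C(Q) = 2 + Q*(-1) = 2 - Q)
x = -2849 (x = 75 + 86*(-34) = 75 - 2924 = -2849)
C(l)/x = (2 - 1*0)/(-2849) = (2 + 0)*(-1/2849) = 2*(-1/2849) = -2/2849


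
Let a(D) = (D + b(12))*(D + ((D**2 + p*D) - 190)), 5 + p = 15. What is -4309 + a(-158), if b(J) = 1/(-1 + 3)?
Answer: -3632479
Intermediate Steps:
p = 10 (p = -5 + 15 = 10)
b(J) = 1/2
a(D) = (1/2 + D)*(-190 + D**2 + 11*D) (a(D) = (D + 1/2)*(D + ((D**2 + 10*D) - 190)) = (1/2 + D)*(D + (-190 + D**2 + 10*D)) = (1/2 + D)*(-190 + D**2 + 11*D))
-4309 + a(-158) = -4309 + (-95 + (-158)**3 - 369/2*(-158) + (23/2)*(-158)**2) = -4309 + (-95 - 3944312 + 29151 + (23/2)*24964) = -4309 + (-95 - 3944312 + 29151 + 287086) = -4309 - 3628170 = -3632479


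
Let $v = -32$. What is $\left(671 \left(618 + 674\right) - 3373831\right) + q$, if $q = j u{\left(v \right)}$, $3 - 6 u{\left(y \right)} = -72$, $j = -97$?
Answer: $- \frac{5016223}{2} \approx -2.5081 \cdot 10^{6}$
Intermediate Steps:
$u{\left(y \right)} = \frac{25}{2}$ ($u{\left(y \right)} = \frac{1}{2} - -12 = \frac{1}{2} + 12 = \frac{25}{2}$)
$q = - \frac{2425}{2}$ ($q = \left(-97\right) \frac{25}{2} = - \frac{2425}{2} \approx -1212.5$)
$\left(671 \left(618 + 674\right) - 3373831\right) + q = \left(671 \left(618 + 674\right) - 3373831\right) - \frac{2425}{2} = \left(671 \cdot 1292 - 3373831\right) - \frac{2425}{2} = \left(866932 - 3373831\right) - \frac{2425}{2} = -2506899 - \frac{2425}{2} = - \frac{5016223}{2}$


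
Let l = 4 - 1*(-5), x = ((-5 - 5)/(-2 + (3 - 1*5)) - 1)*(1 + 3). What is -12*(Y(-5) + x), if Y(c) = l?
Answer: -180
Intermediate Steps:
x = 6 (x = (-10/(-2 + (3 - 5)) - 1)*4 = (-10/(-2 - 2) - 1)*4 = (-10/(-4) - 1)*4 = (-10*(-¼) - 1)*4 = (5/2 - 1)*4 = (3/2)*4 = 6)
l = 9 (l = 4 + 5 = 9)
Y(c) = 9
-12*(Y(-5) + x) = -12*(9 + 6) = -12*15 = -180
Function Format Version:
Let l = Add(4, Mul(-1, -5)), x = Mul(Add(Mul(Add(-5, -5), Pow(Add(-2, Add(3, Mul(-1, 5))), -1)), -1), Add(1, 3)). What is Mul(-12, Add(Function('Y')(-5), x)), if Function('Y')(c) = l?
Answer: -180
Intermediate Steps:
x = 6 (x = Mul(Add(Mul(-10, Pow(Add(-2, Add(3, -5)), -1)), -1), 4) = Mul(Add(Mul(-10, Pow(Add(-2, -2), -1)), -1), 4) = Mul(Add(Mul(-10, Pow(-4, -1)), -1), 4) = Mul(Add(Mul(-10, Rational(-1, 4)), -1), 4) = Mul(Add(Rational(5, 2), -1), 4) = Mul(Rational(3, 2), 4) = 6)
l = 9 (l = Add(4, 5) = 9)
Function('Y')(c) = 9
Mul(-12, Add(Function('Y')(-5), x)) = Mul(-12, Add(9, 6)) = Mul(-12, 15) = -180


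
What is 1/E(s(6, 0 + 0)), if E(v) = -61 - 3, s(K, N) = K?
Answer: -1/64 ≈ -0.015625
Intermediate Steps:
E(v) = -64
1/E(s(6, 0 + 0)) = 1/(-64) = -1/64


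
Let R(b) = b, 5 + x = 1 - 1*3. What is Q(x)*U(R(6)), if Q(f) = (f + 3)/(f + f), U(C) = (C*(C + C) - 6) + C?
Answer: 144/7 ≈ 20.571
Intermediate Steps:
x = -7 (x = -5 + (1 - 1*3) = -5 + (1 - 3) = -5 - 2 = -7)
U(C) = -6 + C + 2*C² (U(C) = (C*(2*C) - 6) + C = (2*C² - 6) + C = (-6 + 2*C²) + C = -6 + C + 2*C²)
Q(f) = (3 + f)/(2*f) (Q(f) = (3 + f)/((2*f)) = (3 + f)*(1/(2*f)) = (3 + f)/(2*f))
Q(x)*U(R(6)) = ((½)*(3 - 7)/(-7))*(-6 + 6 + 2*6²) = ((½)*(-⅐)*(-4))*(-6 + 6 + 2*36) = 2*(-6 + 6 + 72)/7 = (2/7)*72 = 144/7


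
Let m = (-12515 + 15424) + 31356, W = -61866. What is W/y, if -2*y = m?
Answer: 17676/4895 ≈ 3.6110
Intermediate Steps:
m = 34265 (m = 2909 + 31356 = 34265)
y = -34265/2 (y = -½*34265 = -34265/2 ≈ -17133.)
W/y = -61866/(-34265/2) = -61866*(-2/34265) = 17676/4895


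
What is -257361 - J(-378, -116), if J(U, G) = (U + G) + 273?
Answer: -257140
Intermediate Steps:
J(U, G) = 273 + G + U (J(U, G) = (G + U) + 273 = 273 + G + U)
-257361 - J(-378, -116) = -257361 - (273 - 116 - 378) = -257361 - 1*(-221) = -257361 + 221 = -257140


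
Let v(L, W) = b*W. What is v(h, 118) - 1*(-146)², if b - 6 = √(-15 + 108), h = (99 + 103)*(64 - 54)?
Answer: -20608 + 118*√93 ≈ -19470.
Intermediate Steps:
h = 2020 (h = 202*10 = 2020)
b = 6 + √93 (b = 6 + √(-15 + 108) = 6 + √93 ≈ 15.644)
v(L, W) = W*(6 + √93) (v(L, W) = (6 + √93)*W = W*(6 + √93))
v(h, 118) - 1*(-146)² = 118*(6 + √93) - 1*(-146)² = (708 + 118*√93) - 1*21316 = (708 + 118*√93) - 21316 = -20608 + 118*√93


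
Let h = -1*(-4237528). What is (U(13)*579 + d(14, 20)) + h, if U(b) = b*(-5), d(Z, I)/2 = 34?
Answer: 4199961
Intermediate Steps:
d(Z, I) = 68 (d(Z, I) = 2*34 = 68)
U(b) = -5*b
h = 4237528
(U(13)*579 + d(14, 20)) + h = (-5*13*579 + 68) + 4237528 = (-65*579 + 68) + 4237528 = (-37635 + 68) + 4237528 = -37567 + 4237528 = 4199961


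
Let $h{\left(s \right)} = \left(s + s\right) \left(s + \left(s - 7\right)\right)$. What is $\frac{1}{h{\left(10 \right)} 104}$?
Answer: $\frac{1}{27040} \approx 3.6982 \cdot 10^{-5}$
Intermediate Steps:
$h{\left(s \right)} = 2 s \left(-7 + 2 s\right)$ ($h{\left(s \right)} = 2 s \left(s + \left(-7 + s\right)\right) = 2 s \left(-7 + 2 s\right)$)
$\frac{1}{h{\left(10 \right)} 104} = \frac{1}{2 \cdot 10 \left(-7 + 2 \cdot 10\right) 104} = \frac{1}{2 \cdot 10 \left(-7 + 20\right) 104} = \frac{1}{2 \cdot 10 \cdot 13 \cdot 104} = \frac{1}{260 \cdot 104} = \frac{1}{27040}$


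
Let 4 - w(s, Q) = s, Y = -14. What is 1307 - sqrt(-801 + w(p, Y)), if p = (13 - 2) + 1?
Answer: 1307 - I*sqrt(809) ≈ 1307.0 - 28.443*I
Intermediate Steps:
p = 12 (p = 11 + 1 = 12)
w(s, Q) = 4 - s
1307 - sqrt(-801 + w(p, Y)) = 1307 - sqrt(-801 + (4 - 1*12)) = 1307 - sqrt(-801 + (4 - 12)) = 1307 - sqrt(-801 - 8) = 1307 - sqrt(-809) = 1307 - I*sqrt(809)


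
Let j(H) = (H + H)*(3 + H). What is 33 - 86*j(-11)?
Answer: -15103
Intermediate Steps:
j(H) = 2*H*(3 + H) (j(H) = (2*H)*(3 + H) = 2*H*(3 + H))
33 - 86*j(-11) = 33 - 172*(-11)*(3 - 11) = 33 - 172*(-11)*(-8) = 33 - 86*176 = 33 - 15136 = -15103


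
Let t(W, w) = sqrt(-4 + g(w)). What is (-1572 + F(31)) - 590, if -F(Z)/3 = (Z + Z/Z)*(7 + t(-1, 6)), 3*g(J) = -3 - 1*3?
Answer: -2834 - 96*I*sqrt(6) ≈ -2834.0 - 235.15*I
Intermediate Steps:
g(J) = -2 (g(J) = (-3 - 1*3)/3 = (-3 - 3)/3 = (1/3)*(-6) = -2)
t(W, w) = I*sqrt(6) (t(W, w) = sqrt(-4 - 2) = sqrt(-6) = I*sqrt(6))
F(Z) = -3*(1 + Z)*(7 + I*sqrt(6)) (F(Z) = -3*(Z + Z/Z)*(7 + I*sqrt(6)) = -3*(Z + 1)*(7 + I*sqrt(6)) = -3*(1 + Z)*(7 + I*sqrt(6)))
(-1572 + F(31)) - 590 = (-1572 + (-21 - 21*31 - 3*I*sqrt(6) - 3*I*31*sqrt(6))) - 590 = (-1572 + (-21 - 651 - 3*I*sqrt(6) - 93*I*sqrt(6))) - 590 = (-1572 + (-672 - 96*I*sqrt(6))) - 590 = (-2244 - 96*I*sqrt(6)) - 590 = -2834 - 96*I*sqrt(6)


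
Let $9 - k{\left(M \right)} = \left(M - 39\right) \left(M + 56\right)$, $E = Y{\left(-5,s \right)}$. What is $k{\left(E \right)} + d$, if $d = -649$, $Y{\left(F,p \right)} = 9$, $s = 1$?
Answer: $1310$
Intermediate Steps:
$E = 9$
$k{\left(M \right)} = 9 - \left(-39 + M\right) \left(56 + M\right)$ ($k{\left(M \right)} = 9 - \left(M - 39\right) \left(M + 56\right) = 9 - \left(-39 + M\right) \left(56 + M\right)$)
$k{\left(E \right)} + d = \left(2193 - 9^{2} - 153\right) - 649 = \left(2193 - 81 - 153\right) - 649 = 1959 - 649 = 1310$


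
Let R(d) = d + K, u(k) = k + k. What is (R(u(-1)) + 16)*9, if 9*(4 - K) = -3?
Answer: 165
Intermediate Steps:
u(k) = 2*k
K = 13/3 (K = 4 - ⅑*(-3) = 4 + ⅓ = 13/3 ≈ 4.3333)
R(d) = 13/3 + d (R(d) = d + 13/3 = 13/3 + d)
(R(u(-1)) + 16)*9 = ((13/3 + 2*(-1)) + 16)*9 = ((13/3 - 2) + 16)*9 = (7/3 + 16)*9 = (55/3)*9 = 165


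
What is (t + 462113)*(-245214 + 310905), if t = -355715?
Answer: 6989391018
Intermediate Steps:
(t + 462113)*(-245214 + 310905) = (-355715 + 462113)*(-245214 + 310905) = 106398*65691 = 6989391018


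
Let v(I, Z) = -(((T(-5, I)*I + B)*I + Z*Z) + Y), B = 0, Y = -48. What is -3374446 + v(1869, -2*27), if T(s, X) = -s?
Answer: -20843119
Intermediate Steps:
v(I, Z) = 48 - Z**2 - 5*I**2 (v(I, Z) = -((((-1*(-5))*I + 0)*I + Z*Z) - 48) = -(((5*I + 0)*I + Z**2) - 48) = -(((5*I)*I + Z**2) - 48) = -((5*I**2 + Z**2) - 48) = -((Z**2 + 5*I**2) - 48) = -(-48 + Z**2 + 5*I**2) = 48 - Z**2 - 5*I**2)
-3374446 + v(1869, -2*27) = -3374446 + (48 - (-2*27)**2 - 5*1869**2) = -3374446 + (48 - 1*(-54)**2 - 5*3493161) = -3374446 + (48 - 1*2916 - 17465805) = -3374446 + (48 - 2916 - 17465805) = -3374446 - 17468673 = -20843119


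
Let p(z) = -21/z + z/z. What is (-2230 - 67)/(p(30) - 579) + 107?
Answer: 642179/5787 ≈ 110.97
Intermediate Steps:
p(z) = 1 - 21/z (p(z) = -21/z + 1 = 1 - 21/z)
(-2230 - 67)/(p(30) - 579) + 107 = (-2230 - 67)/((-21 + 30)/30 - 579) + 107 = -2297/((1/30)*9 - 579) + 107 = -2297/(3/10 - 579) + 107 = -2297/(-5787/10) + 107 = -2297*(-10/5787) + 107 = 22970/5787 + 107 = 642179/5787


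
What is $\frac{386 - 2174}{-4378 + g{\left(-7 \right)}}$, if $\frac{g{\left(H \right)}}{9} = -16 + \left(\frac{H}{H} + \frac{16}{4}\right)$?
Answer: $\frac{1788}{4477} \approx 0.39937$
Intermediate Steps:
$g{\left(H \right)} = -99$ ($g{\left(H \right)} = 9 \left(-16 + \left(\frac{H}{H} + \frac{16}{4}\right)\right) = 9 \left(-16 + \left(1 + 16 \cdot \frac{1}{4}\right)\right) = 9 \left(-16 + \left(1 + 4\right)\right) = 9 \left(-16 + 5\right) = 9 \left(-11\right) = -99$)
$\frac{386 - 2174}{-4378 + g{\left(-7 \right)}} = \frac{386 - 2174}{-4378 - 99} = - \frac{1788}{-4477} = \left(-1788\right) \left(- \frac{1}{4477}\right) = \frac{1788}{4477}$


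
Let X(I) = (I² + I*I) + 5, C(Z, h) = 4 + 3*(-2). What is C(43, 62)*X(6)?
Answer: -154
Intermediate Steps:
C(Z, h) = -2 (C(Z, h) = 4 - 6 = -2)
X(I) = 5 + 2*I² (X(I) = (I² + I²) + 5 = 2*I² + 5 = 5 + 2*I²)
C(43, 62)*X(6) = -2*(5 + 2*6²) = -2*(5 + 2*36) = -2*(5 + 72) = -2*77 = -154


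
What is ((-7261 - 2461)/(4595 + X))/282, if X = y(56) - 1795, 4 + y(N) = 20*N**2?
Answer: -4861/9237756 ≈ -0.00052621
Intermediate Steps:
y(N) = -4 + 20*N**2
X = 60921 (X = (-4 + 20*56**2) - 1795 = (-4 + 20*3136) - 1795 = (-4 + 62720) - 1795 = 62716 - 1795 = 60921)
((-7261 - 2461)/(4595 + X))/282 = ((-7261 - 2461)/(4595 + 60921))/282 = (-9722/65516)/282 = (-9722*1/65516)/282 = (1/282)*(-4861/32758) = -4861/9237756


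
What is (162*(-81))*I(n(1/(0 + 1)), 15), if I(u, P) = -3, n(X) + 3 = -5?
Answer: 39366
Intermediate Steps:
n(X) = -8 (n(X) = -3 - 5 = -8)
(162*(-81))*I(n(1/(0 + 1)), 15) = (162*(-81))*(-3) = -13122*(-3) = 39366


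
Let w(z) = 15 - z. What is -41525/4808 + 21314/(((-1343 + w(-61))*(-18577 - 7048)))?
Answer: -1348084506663/156100735000 ≈ -8.6360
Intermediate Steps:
-41525/4808 + 21314/(((-1343 + w(-61))*(-18577 - 7048))) = -41525/4808 + 21314/(((-1343 + (15 - 1*(-61)))*(-18577 - 7048))) = -41525*1/4808 + 21314/(((-1343 + (15 + 61))*(-25625))) = -41525/4808 + 21314/(((-1343 + 76)*(-25625))) = -41525/4808 + 21314/((-1267*(-25625))) = -41525/4808 + 21314/32466875 = -1348084506663/156100735000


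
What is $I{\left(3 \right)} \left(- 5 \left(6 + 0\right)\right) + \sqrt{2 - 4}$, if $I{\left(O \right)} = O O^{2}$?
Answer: $-810 + i \sqrt{2} \approx -810.0 + 1.4142 i$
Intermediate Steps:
$I{\left(O \right)} = O^{3}$
$I{\left(3 \right)} \left(- 5 \left(6 + 0\right)\right) + \sqrt{2 - 4} = 3^{3} \left(- 5 \left(6 + 0\right)\right) + \sqrt{2 - 4} = 27 \left(\left(-5\right) 6\right) + \sqrt{-2} = 27 \left(-30\right) + i \sqrt{2} = -810 + i \sqrt{2}$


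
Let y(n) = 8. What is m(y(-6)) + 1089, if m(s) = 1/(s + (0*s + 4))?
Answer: 13069/12 ≈ 1089.1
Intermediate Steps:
m(s) = 1/(4 + s) (m(s) = 1/(s + (0 + 4)) = 1/(s + 4) = 1/(4 + s))
m(y(-6)) + 1089 = 1/(4 + 8) + 1089 = 1/12 + 1089 = 13069/12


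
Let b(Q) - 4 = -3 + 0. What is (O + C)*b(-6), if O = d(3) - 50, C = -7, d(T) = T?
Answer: -54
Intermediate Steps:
b(Q) = 1 (b(Q) = 4 + (-3 + 0) = 4 - 3 = 1)
O = -47 (O = 3 - 50 = -47)
(O + C)*b(-6) = (-47 - 7)*1 = -54*1 = -54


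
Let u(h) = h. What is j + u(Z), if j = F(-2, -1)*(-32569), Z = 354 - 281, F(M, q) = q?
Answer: 32642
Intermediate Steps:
Z = 73
j = 32569 (j = -1*(-32569) = 32569)
j + u(Z) = 32569 + 73 = 32642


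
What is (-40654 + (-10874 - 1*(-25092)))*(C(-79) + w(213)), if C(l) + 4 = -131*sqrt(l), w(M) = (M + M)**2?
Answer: -4797393792 + 3463116*I*sqrt(79) ≈ -4.7974e+9 + 3.0781e+7*I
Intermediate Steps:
w(M) = 4*M**2 (w(M) = (2*M)**2 = 4*M**2)
C(l) = -4 - 131*sqrt(l)
(-40654 + (-10874 - 1*(-25092)))*(C(-79) + w(213)) = (-40654 + (-10874 - 1*(-25092)))*((-4 - 131*I*sqrt(79)) + 4*213**2) = (-40654 + (-10874 + 25092))*((-4 - 131*I*sqrt(79)) + 4*45369) = (-40654 + 14218)*((-4 - 131*I*sqrt(79)) + 181476) = -26436*(181472 - 131*I*sqrt(79)) = -4797393792 + 3463116*I*sqrt(79)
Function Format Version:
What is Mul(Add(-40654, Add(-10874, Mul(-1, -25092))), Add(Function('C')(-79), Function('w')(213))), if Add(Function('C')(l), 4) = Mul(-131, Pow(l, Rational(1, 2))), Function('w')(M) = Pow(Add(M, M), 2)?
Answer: Add(-4797393792, Mul(3463116, I, Pow(79, Rational(1, 2)))) ≈ Add(-4.7974e+9, Mul(3.0781e+7, I))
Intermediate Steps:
Function('w')(M) = Mul(4, Pow(M, 2)) (Function('w')(M) = Pow(Mul(2, M), 2) = Mul(4, Pow(M, 2)))
Function('C')(l) = Add(-4, Mul(-131, Pow(l, Rational(1, 2))))
Mul(Add(-40654, Add(-10874, Mul(-1, -25092))), Add(Function('C')(-79), Function('w')(213))) = Mul(Add(-40654, Add(-10874, Mul(-1, -25092))), Add(Add(-4, Mul(-131, Pow(-79, Rational(1, 2)))), Mul(4, Pow(213, 2)))) = Mul(Add(-40654, Add(-10874, 25092)), Add(Add(-4, Mul(-131, Mul(I, Pow(79, Rational(1, 2))))), Mul(4, 45369))) = Mul(Add(-40654, 14218), Add(Add(-4, Mul(-131, I, Pow(79, Rational(1, 2)))), 181476)) = Mul(-26436, Add(181472, Mul(-131, I, Pow(79, Rational(1, 2))))) = Add(-4797393792, Mul(3463116, I, Pow(79, Rational(1, 2))))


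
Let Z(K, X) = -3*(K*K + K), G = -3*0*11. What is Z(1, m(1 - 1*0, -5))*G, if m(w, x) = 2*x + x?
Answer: 0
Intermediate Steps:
G = 0 (G = 0*11 = 0)
m(w, x) = 3*x
Z(K, X) = -3*K - 3*K**2 (Z(K, X) = -3*(K**2 + K) = -3*(K + K**2) = -3*K - 3*K**2)
Z(1, m(1 - 1*0, -5))*G = -3*1*(1 + 1)*0 = -3*1*2*0 = -6*0 = 0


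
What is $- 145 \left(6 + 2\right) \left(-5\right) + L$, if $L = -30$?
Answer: $5770$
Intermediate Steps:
$- 145 \left(6 + 2\right) \left(-5\right) + L = - 145 \left(6 + 2\right) \left(-5\right) - 30 = - 145 \cdot 8 \left(-5\right) - 30 = \left(-145\right) \left(-40\right) - 30 = 5800 - 30 = 5770$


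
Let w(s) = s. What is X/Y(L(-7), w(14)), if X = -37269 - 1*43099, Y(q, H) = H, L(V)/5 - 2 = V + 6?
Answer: -40184/7 ≈ -5740.6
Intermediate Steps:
L(V) = 40 + 5*V (L(V) = 10 + 5*(V + 6) = 10 + 5*(6 + V) = 10 + (30 + 5*V) = 40 + 5*V)
X = -80368 (X = -37269 - 43099 = -80368)
X/Y(L(-7), w(14)) = -80368/14 = -80368*1/14 = -40184/7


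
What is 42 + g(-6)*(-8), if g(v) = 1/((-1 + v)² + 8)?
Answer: 2386/57 ≈ 41.860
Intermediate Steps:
g(v) = 1/(8 + (-1 + v)²)
42 + g(-6)*(-8) = 42 - 8/(8 + (-1 - 6)²) = 42 - 8/(8 + (-7)²) = 42 - 8/(8 + 49) = 42 - 8/57 = 2386/57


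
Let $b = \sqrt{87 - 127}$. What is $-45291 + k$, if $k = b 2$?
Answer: $-45291 + 4 i \sqrt{10} \approx -45291.0 + 12.649 i$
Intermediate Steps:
$b = 2 i \sqrt{10}$ ($b = \sqrt{-40} = 2 i \sqrt{10} \approx 6.3246 i$)
$k = 4 i \sqrt{10}$ ($k = 2 i \sqrt{10} \cdot 2 = 4 i \sqrt{10} \approx 12.649 i$)
$-45291 + k = -45291 + 4 i \sqrt{10}$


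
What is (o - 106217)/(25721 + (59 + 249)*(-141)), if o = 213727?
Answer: -107510/17707 ≈ -6.0716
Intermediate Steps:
(o - 106217)/(25721 + (59 + 249)*(-141)) = (213727 - 106217)/(25721 + (59 + 249)*(-141)) = 107510/(25721 + 308*(-141)) = 107510/(25721 - 43428) = 107510/(-17707) = 107510*(-1/17707) = -107510/17707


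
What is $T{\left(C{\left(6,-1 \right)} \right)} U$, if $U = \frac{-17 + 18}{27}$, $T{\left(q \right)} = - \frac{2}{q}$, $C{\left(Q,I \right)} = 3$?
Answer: $- \frac{2}{81} \approx -0.024691$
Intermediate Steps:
$U = \frac{1}{27}$ ($U = 1 \cdot \frac{1}{27} = \frac{1}{27} \approx 0.037037$)
$T{\left(C{\left(6,-1 \right)} \right)} U = - \frac{2}{3} \cdot \frac{1}{27} = \left(-2\right) \frac{1}{3} \cdot \frac{1}{27} = \left(- \frac{2}{3}\right) \frac{1}{27} = - \frac{2}{81}$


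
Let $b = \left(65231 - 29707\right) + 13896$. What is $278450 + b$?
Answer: $327870$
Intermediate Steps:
$b = 49420$ ($b = 35524 + 13896 = 49420$)
$278450 + b = 278450 + 49420 = 327870$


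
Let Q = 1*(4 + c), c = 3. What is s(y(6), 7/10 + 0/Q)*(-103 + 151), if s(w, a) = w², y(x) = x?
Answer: 1728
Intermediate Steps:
Q = 7 (Q = 1*(4 + 3) = 1*7 = 7)
s(y(6), 7/10 + 0/Q)*(-103 + 151) = 6²*(-103 + 151) = 36*48 = 1728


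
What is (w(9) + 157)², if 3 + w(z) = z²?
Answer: 55225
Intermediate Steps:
w(z) = -3 + z²
(w(9) + 157)² = ((-3 + 9²) + 157)² = ((-3 + 81) + 157)² = (78 + 157)² = 235² = 55225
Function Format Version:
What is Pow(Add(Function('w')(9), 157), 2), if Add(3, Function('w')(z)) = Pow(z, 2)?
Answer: 55225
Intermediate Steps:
Function('w')(z) = Add(-3, Pow(z, 2))
Pow(Add(Function('w')(9), 157), 2) = Pow(Add(Add(-3, Pow(9, 2)), 157), 2) = Pow(Add(Add(-3, 81), 157), 2) = Pow(Add(78, 157), 2) = Pow(235, 2) = 55225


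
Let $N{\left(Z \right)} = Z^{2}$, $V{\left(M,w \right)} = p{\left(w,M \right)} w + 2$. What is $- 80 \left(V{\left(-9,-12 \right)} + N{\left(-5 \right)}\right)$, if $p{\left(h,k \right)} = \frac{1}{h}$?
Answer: $-2240$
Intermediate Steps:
$V{\left(M,w \right)} = 3$ ($V{\left(M,w \right)} = \frac{w}{w} + 2 = 1 + 2 = 3$)
$- 80 \left(V{\left(-9,-12 \right)} + N{\left(-5 \right)}\right) = - 80 \left(3 + \left(-5\right)^{2}\right) = - 80 \left(3 + 25\right) = \left(-80\right) 28 = -2240$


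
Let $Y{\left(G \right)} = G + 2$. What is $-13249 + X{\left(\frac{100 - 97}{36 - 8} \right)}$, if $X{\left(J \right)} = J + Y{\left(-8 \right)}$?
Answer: $- \frac{371137}{28} \approx -13255.0$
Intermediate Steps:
$Y{\left(G \right)} = 2 + G$
$X{\left(J \right)} = -6 + J$ ($X{\left(J \right)} = J + \left(2 - 8\right) = J - 6 = -6 + J$)
$-13249 + X{\left(\frac{100 - 97}{36 - 8} \right)} = -13249 - \left(6 - \frac{100 - 97}{36 - 8}\right) = -13249 - \left(6 - \frac{3}{28}\right) = -13249 + \left(-6 + 3 \cdot \frac{1}{28}\right) = -13249 + \left(-6 + \frac{3}{28}\right) = -13249 - \frac{165}{28} = - \frac{371137}{28}$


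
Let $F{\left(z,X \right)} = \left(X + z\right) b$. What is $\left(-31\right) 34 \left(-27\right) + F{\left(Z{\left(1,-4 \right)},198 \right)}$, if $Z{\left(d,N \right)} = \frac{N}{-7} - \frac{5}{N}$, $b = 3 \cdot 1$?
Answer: $\frac{813609}{28} \approx 29057.0$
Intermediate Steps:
$b = 3$
$Z{\left(d,N \right)} = - \frac{5}{N} - \frac{N}{7}$ ($Z{\left(d,N \right)} = N \left(- \frac{1}{7}\right) - \frac{5}{N} = - \frac{N}{7} - \frac{5}{N} = - \frac{5}{N} - \frac{N}{7}$)
$F{\left(z,X \right)} = 3 X + 3 z$ ($F{\left(z,X \right)} = \left(X + z\right) 3 = 3 X + 3 z$)
$\left(-31\right) 34 \left(-27\right) + F{\left(Z{\left(1,-4 \right)},198 \right)} = \left(-31\right) 34 \left(-27\right) + \left(3 \cdot 198 + 3 \left(- \frac{5}{-4} - - \frac{4}{7}\right)\right) = \left(-1054\right) \left(-27\right) + \left(594 + 3 \left(\left(-5\right) \left(- \frac{1}{4}\right) + \frac{4}{7}\right)\right) = 28458 + \left(594 + 3 \left(\frac{5}{4} + \frac{4}{7}\right)\right) = 28458 + \left(594 + 3 \cdot \frac{51}{28}\right) = 28458 + \left(594 + \frac{153}{28}\right) = 28458 + \frac{16785}{28} = \frac{813609}{28}$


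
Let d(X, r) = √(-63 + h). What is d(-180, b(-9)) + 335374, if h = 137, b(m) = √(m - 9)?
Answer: 335374 + √74 ≈ 3.3538e+5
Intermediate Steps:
b(m) = √(-9 + m)
d(X, r) = √74 (d(X, r) = √(-63 + 137) = √74)
d(-180, b(-9)) + 335374 = √74 + 335374 = 335374 + √74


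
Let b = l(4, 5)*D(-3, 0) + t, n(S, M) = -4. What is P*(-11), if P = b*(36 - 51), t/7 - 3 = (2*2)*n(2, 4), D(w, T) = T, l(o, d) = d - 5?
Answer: -15015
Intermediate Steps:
l(o, d) = -5 + d
t = -91 (t = 21 + 7*((2*2)*(-4)) = 21 + 7*(4*(-4)) = 21 + 7*(-16) = 21 - 112 = -91)
b = -91 (b = (-5 + 5)*0 - 91 = 0*0 - 91 = 0 - 91 = -91)
P = 1365 (P = -91*(36 - 51) = -91*(-15) = 1365)
P*(-11) = 1365*(-11) = -15015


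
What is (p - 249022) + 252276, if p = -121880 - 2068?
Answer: -120694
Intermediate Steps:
p = -123948
(p - 249022) + 252276 = (-123948 - 249022) + 252276 = -372970 + 252276 = -120694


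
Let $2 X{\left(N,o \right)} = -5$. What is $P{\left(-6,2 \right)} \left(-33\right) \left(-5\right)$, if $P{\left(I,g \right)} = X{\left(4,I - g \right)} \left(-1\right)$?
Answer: $\frac{825}{2} \approx 412.5$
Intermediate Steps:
$X{\left(N,o \right)} = - \frac{5}{2}$ ($X{\left(N,o \right)} = \frac{1}{2} \left(-5\right) = - \frac{5}{2}$)
$P{\left(I,g \right)} = \frac{5}{2}$ ($P{\left(I,g \right)} = \left(- \frac{5}{2}\right) \left(-1\right) = \frac{5}{2}$)
$P{\left(-6,2 \right)} \left(-33\right) \left(-5\right) = \frac{5}{2} \left(-33\right) \left(-5\right) = \left(- \frac{165}{2}\right) \left(-5\right) = \frac{825}{2}$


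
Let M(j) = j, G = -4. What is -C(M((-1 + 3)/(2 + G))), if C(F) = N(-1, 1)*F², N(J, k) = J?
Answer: 1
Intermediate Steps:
C(F) = -F²
-C(M((-1 + 3)/(2 + G))) = -(-1)*((-1 + 3)/(2 - 4))² = -(-1)*(2/(-2))² = -(-1)*(2*(-½))² = -(-1)*(-1)² = -(-1) = -1*(-1) = 1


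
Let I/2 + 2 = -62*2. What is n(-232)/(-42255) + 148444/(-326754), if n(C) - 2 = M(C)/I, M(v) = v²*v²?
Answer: 1458384275476/5369385105 ≈ 271.61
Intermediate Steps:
M(v) = v⁴
I = -252 (I = -4 + 2*(-62*2) = -4 + 2*(-124) = -4 - 248 = -252)
n(C) = 2 - C⁴/252 (n(C) = 2 + C⁴/(-252) = 2 + C⁴*(-1/252) = 2 - C⁴/252)
n(-232)/(-42255) + 148444/(-326754) = (2 - 1/252*(-232)⁴)/(-42255) + 148444/(-326754) = (2 - 1/252*2897022976)*(-1/42255) + 148444*(-1/326754) = (2 - 724255744/63)*(-1/42255) - 74222/163377 = -724255618/63*(-1/42255) - 74222/163377 = 724255618/2662065 - 74222/163377 = 1458384275476/5369385105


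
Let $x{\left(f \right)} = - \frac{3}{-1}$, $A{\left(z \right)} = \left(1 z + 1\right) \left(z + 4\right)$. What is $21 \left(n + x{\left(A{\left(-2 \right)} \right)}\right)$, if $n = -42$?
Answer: $-819$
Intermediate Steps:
$A{\left(z \right)} = \left(1 + z\right) \left(4 + z\right)$ ($A{\left(z \right)} = \left(z + 1\right) \left(4 + z\right) = \left(1 + z\right) \left(4 + z\right)$)
$x{\left(f \right)} = 3$ ($x{\left(f \right)} = \left(-3\right) \left(-1\right) = 3$)
$21 \left(n + x{\left(A{\left(-2 \right)} \right)}\right) = 21 \left(-42 + 3\right) = 21 \left(-39\right) = -819$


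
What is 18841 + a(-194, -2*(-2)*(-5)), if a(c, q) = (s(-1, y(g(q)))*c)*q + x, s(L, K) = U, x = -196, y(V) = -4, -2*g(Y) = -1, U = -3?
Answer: 7005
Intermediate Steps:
g(Y) = 1/2 (g(Y) = -1/2*(-1) = 1/2)
s(L, K) = -3
a(c, q) = -196 - 3*c*q (a(c, q) = (-3*c)*q - 196 = -3*c*q - 196 = -196 - 3*c*q)
18841 + a(-194, -2*(-2)*(-5)) = 18841 + (-196 - 3*(-194)*-2*(-2)*(-5)) = 18841 + (-196 - 3*(-194)*4*(-5)) = 18841 + (-196 - 3*(-194)*(-20)) = 18841 + (-196 - 11640) = 18841 - 11836 = 7005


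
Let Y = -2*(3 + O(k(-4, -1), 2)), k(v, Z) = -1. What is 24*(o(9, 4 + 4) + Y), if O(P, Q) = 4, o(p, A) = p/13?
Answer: -4152/13 ≈ -319.38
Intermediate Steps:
o(p, A) = p/13 (o(p, A) = p*(1/13) = p/13)
Y = -14 (Y = -2*(3 + 4) = -2*7 = -14)
24*(o(9, 4 + 4) + Y) = 24*((1/13)*9 - 14) = 24*(9/13 - 14) = 24*(-173/13) = -4152/13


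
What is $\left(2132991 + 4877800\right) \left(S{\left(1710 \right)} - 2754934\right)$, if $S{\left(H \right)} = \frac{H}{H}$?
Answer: $-19314259482003$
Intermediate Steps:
$S{\left(H \right)} = 1$
$\left(2132991 + 4877800\right) \left(S{\left(1710 \right)} - 2754934\right) = \left(2132991 + 4877800\right) \left(1 - 2754934\right) = 7010791 \left(-2754933\right) = -19314259482003$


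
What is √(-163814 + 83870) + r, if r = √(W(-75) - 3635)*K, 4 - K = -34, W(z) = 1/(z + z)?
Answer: I*(19*√3271506 + 30*√19986)/15 ≈ 2573.8*I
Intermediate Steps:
W(z) = 1/(2*z)
K = 38 (K = 4 - 1*(-34) = 4 + 34 = 38)
r = 19*I*√3271506/15 (r = √((½)/(-75) - 3635)*38 = √((½)*(-1/75) - 3635)*38 = √(-1/150 - 3635)*38 = √(-545251/150)*38 = (I*√3271506/30)*38 = 19*I*√3271506/15 ≈ 2291.1*I)
√(-163814 + 83870) + r = √(-163814 + 83870) + 19*I*√3271506/15 = √(-79944) + 19*I*√3271506/15 = 2*I*√19986 + 19*I*√3271506/15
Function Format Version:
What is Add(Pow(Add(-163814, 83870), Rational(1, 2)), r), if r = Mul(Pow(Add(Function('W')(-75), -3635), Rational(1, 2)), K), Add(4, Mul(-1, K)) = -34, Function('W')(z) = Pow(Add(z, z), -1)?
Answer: Mul(Rational(1, 15), I, Add(Mul(19, Pow(3271506, Rational(1, 2))), Mul(30, Pow(19986, Rational(1, 2))))) ≈ Mul(2573.8, I)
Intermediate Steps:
Function('W')(z) = Mul(Rational(1, 2), Pow(z, -1)) (Function('W')(z) = Pow(Mul(2, z), -1) = Mul(Rational(1, 2), Pow(z, -1)))
K = 38 (K = Add(4, Mul(-1, -34)) = Add(4, 34) = 38)
r = Mul(Rational(19, 15), I, Pow(3271506, Rational(1, 2))) (r = Mul(Pow(Add(Mul(Rational(1, 2), Pow(-75, -1)), -3635), Rational(1, 2)), 38) = Mul(Pow(Add(Mul(Rational(1, 2), Rational(-1, 75)), -3635), Rational(1, 2)), 38) = Mul(Pow(Add(Rational(-1, 150), -3635), Rational(1, 2)), 38) = Mul(Pow(Rational(-545251, 150), Rational(1, 2)), 38) = Mul(Mul(Rational(1, 30), I, Pow(3271506, Rational(1, 2))), 38) = Mul(Rational(19, 15), I, Pow(3271506, Rational(1, 2))) ≈ Mul(2291.1, I))
Add(Pow(Add(-163814, 83870), Rational(1, 2)), r) = Add(Pow(Add(-163814, 83870), Rational(1, 2)), Mul(Rational(19, 15), I, Pow(3271506, Rational(1, 2)))) = Add(Pow(-79944, Rational(1, 2)), Mul(Rational(19, 15), I, Pow(3271506, Rational(1, 2)))) = Add(Mul(2, I, Pow(19986, Rational(1, 2))), Mul(Rational(19, 15), I, Pow(3271506, Rational(1, 2))))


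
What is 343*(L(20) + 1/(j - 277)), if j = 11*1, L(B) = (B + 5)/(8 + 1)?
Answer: 325409/342 ≈ 951.49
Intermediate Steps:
L(B) = 5/9 + B/9 (L(B) = (5 + B)/9 = (5 + B)*(⅑) = 5/9 + B/9)
j = 11
343*(L(20) + 1/(j - 277)) = 343*((5/9 + (⅑)*20) + 1/(11 - 277)) = 343*((5/9 + 20/9) + 1/(-266)) = 343*(25/9 - 1/266) = 343*(6641/2394) = 325409/342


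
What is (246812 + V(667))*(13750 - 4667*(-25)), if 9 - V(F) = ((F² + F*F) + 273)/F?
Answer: 21355731591300/667 ≈ 3.2018e+10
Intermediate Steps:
V(F) = 9 - (273 + 2*F²)/F (V(F) = 9 - ((F² + F*F) + 273)/F = 9 - ((F² + F²) + 273)/F = 9 - (2*F² + 273)/F = 9 - (273 + 2*F²)/F)
(246812 + V(667))*(13750 - 4667*(-25)) = (246812 + (9 - 273/667 - 2*667))*(13750 - 4667*(-25)) = (246812 + (9 - 273*1/667 - 1334))*(13750 + 116675) = (246812 + (9 - 273/667 - 1334))*130425 = (246812 - 884048/667)*130425 = (163739556/667)*130425 = 21355731591300/667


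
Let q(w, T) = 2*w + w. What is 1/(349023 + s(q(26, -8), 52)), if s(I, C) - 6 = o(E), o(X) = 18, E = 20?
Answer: 1/349047 ≈ 2.8649e-6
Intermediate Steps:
q(w, T) = 3*w
s(I, C) = 24 (s(I, C) = 6 + 18 = 24)
1/(349023 + s(q(26, -8), 52)) = 1/(349023 + 24) = 1/349047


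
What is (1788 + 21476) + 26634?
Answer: 49898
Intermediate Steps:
(1788 + 21476) + 26634 = 23264 + 26634 = 49898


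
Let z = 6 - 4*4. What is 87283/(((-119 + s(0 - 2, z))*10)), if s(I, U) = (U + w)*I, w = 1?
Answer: -87283/1010 ≈ -86.419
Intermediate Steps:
z = -10 (z = 6 - 16 = -10)
s(I, U) = I*(1 + U) (s(I, U) = (U + 1)*I = (1 + U)*I = I*(1 + U))
87283/(((-119 + s(0 - 2, z))*10)) = 87283/(((-119 + (0 - 2)*(1 - 10))*10)) = 87283/(((-119 - 2*(-9))*10)) = 87283/(((-119 + 18)*10)) = 87283/((-101*10)) = 87283/(-1010) = 87283*(-1/1010) = -87283/1010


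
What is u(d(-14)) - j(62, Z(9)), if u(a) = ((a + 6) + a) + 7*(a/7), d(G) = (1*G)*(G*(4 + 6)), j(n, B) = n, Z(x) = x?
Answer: 5824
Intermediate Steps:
d(G) = 10*G² (d(G) = G*(G*10) = G*(10*G) = 10*G²)
u(a) = 6 + 3*a (u(a) = ((6 + a) + a) + 7*(a*(⅐)) = (6 + 2*a) + 7*(a/7) = (6 + 2*a) + a = 6 + 3*a)
u(d(-14)) - j(62, Z(9)) = (6 + 3*(10*(-14)²)) - 1*62 = (6 + 3*(10*196)) - 62 = (6 + 3*1960) - 62 = (6 + 5880) - 62 = 5886 - 62 = 5824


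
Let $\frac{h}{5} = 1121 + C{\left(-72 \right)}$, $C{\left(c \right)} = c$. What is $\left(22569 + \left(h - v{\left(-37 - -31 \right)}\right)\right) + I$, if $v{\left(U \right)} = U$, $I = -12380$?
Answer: $15440$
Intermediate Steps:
$h = 5245$ ($h = 5 \left(1121 - 72\right) = 5 \cdot 1049 = 5245$)
$\left(22569 + \left(h - v{\left(-37 - -31 \right)}\right)\right) + I = \left(22569 + \left(5245 - \left(-37 - -31\right)\right)\right) - 12380 = \left(22569 + \left(5245 - \left(-37 + 31\right)\right)\right) - 12380 = \left(22569 + \left(5245 - -6\right)\right) - 12380 = \left(22569 + \left(5245 + 6\right)\right) - 12380 = \left(22569 + 5251\right) - 12380 = 27820 - 12380 = 15440$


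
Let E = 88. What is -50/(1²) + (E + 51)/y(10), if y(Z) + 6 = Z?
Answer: -61/4 ≈ -15.250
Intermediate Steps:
y(Z) = -6 + Z
-50/(1²) + (E + 51)/y(10) = -50/(1²) + (88 + 51)/(-6 + 10) = -50/1 + 139/4 = -50*1 + 139*(¼) = -50 + 139/4 = -61/4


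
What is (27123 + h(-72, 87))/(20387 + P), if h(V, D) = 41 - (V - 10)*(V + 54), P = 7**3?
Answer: 12844/10365 ≈ 1.2392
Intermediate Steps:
P = 343
h(V, D) = 41 - (-10 + V)*(54 + V)
(27123 + h(-72, 87))/(20387 + P) = (27123 + (581 - 1*(-72)**2 - 44*(-72)))/(20387 + 343) = (27123 + (581 - 1*5184 + 3168))/20730 = (27123 + (581 - 5184 + 3168))*(1/20730) = (27123 - 1435)*(1/20730) = 25688*(1/20730) = 12844/10365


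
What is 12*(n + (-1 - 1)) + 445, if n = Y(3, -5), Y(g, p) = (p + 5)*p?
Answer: 421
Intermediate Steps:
Y(g, p) = p*(5 + p) (Y(g, p) = (5 + p)*p = p*(5 + p))
n = 0 (n = -5*(5 - 5) = -5*0 = 0)
12*(n + (-1 - 1)) + 445 = 12*(0 + (-1 - 1)) + 445 = 12*(0 - 2) + 445 = 12*(-2) + 445 = -24 + 445 = 421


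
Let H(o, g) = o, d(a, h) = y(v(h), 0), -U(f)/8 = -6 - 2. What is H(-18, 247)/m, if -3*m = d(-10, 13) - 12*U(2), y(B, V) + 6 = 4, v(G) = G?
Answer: -27/385 ≈ -0.070130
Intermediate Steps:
U(f) = 64 (U(f) = -8*(-6 - 2) = -8*(-8) = 64)
y(B, V) = -2 (y(B, V) = -6 + 4 = -2)
d(a, h) = -2
m = 770/3 (m = -(-2 - 12*64)/3 = -(-2 - 768)/3 = -⅓*(-770) = 770/3 ≈ 256.67)
H(-18, 247)/m = -18/770/3 = -18*3/770 = -27/385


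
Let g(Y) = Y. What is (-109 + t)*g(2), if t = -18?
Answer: -254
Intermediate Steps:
(-109 + t)*g(2) = (-109 - 18)*2 = -127*2 = -254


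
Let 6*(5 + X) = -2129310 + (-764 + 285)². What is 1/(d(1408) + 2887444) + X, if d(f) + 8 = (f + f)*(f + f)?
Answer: -1141764569639/3605764 ≈ -3.1665e+5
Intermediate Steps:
d(f) = -8 + 4*f² (d(f) = -8 + (f + f)*(f + f) = -8 + (2*f)*(2*f) = -8 + 4*f²)
X = -1899899/6 (X = -5 + (-2129310 + (-764 + 285)²)/6 = -5 + (-2129310 + (-479)²)/6 = -5 + (-2129310 + 229441)/6 = -5 + (⅙)*(-1899869) = -5 - 1899869/6 = -1899899/6 ≈ -3.1665e+5)
1/(d(1408) + 2887444) + X = 1/((-8 + 4*1408²) + 2887444) - 1899899/6 = 1/((-8 + 4*1982464) + 2887444) - 1899899/6 = 1/((-8 + 7929856) + 2887444) - 1899899/6 = 1/(7929848 + 2887444) - 1899899/6 = 1/10817292 - 1899899/6 = -1141764569639/3605764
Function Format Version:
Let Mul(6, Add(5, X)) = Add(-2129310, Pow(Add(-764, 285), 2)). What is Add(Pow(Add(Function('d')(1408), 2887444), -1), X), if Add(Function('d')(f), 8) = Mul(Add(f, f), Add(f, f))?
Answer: Rational(-1141764569639, 3605764) ≈ -3.1665e+5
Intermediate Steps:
Function('d')(f) = Add(-8, Mul(4, Pow(f, 2))) (Function('d')(f) = Add(-8, Mul(Add(f, f), Add(f, f))) = Add(-8, Mul(Mul(2, f), Mul(2, f))) = Add(-8, Mul(4, Pow(f, 2))))
X = Rational(-1899899, 6) (X = Add(-5, Mul(Rational(1, 6), Add(-2129310, Pow(Add(-764, 285), 2)))) = Add(-5, Mul(Rational(1, 6), Add(-2129310, Pow(-479, 2)))) = Add(-5, Mul(Rational(1, 6), Add(-2129310, 229441))) = Add(-5, Mul(Rational(1, 6), -1899869)) = Add(-5, Rational(-1899869, 6)) = Rational(-1899899, 6) ≈ -3.1665e+5)
Add(Pow(Add(Function('d')(1408), 2887444), -1), X) = Add(Pow(Add(Add(-8, Mul(4, Pow(1408, 2))), 2887444), -1), Rational(-1899899, 6)) = Add(Pow(Add(Add(-8, Mul(4, 1982464)), 2887444), -1), Rational(-1899899, 6)) = Add(Pow(Add(Add(-8, 7929856), 2887444), -1), Rational(-1899899, 6)) = Add(Pow(Add(7929848, 2887444), -1), Rational(-1899899, 6)) = Add(Pow(10817292, -1), Rational(-1899899, 6)) = Add(Rational(1, 10817292), Rational(-1899899, 6)) = Rational(-1141764569639, 3605764)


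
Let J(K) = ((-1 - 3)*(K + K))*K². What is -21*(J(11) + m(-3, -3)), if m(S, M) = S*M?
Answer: 223419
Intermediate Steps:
J(K) = -8*K³ (J(K) = (-8*K)*K² = -8*K³)
m(S, M) = M*S
-21*(J(11) + m(-3, -3)) = -21*(-8*11³ - 3*(-3)) = -21*(-8*1331 + 9) = -21*(-10648 + 9) = -21*(-10639) = 223419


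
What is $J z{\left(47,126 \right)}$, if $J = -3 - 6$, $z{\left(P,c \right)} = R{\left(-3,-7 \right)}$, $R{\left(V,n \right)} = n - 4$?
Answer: $99$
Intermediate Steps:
$R{\left(V,n \right)} = -4 + n$
$z{\left(P,c \right)} = -11$ ($z{\left(P,c \right)} = -4 - 7 = -11$)
$J = -9$ ($J = -3 - 6 = -9$)
$J z{\left(47,126 \right)} = \left(-9\right) \left(-11\right) = 99$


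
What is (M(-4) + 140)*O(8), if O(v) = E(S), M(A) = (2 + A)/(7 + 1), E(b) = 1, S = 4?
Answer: 559/4 ≈ 139.75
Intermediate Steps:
M(A) = 1/4 + A/8 (M(A) = (2 + A)/8 = (2 + A)*(1/8) = 1/4 + A/8)
O(v) = 1
(M(-4) + 140)*O(8) = ((1/4 + (1/8)*(-4)) + 140)*1 = ((1/4 - 1/2) + 140)*1 = (-1/4 + 140)*1 = (559/4)*1 = 559/4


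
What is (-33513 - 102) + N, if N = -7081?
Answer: -40696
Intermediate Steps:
(-33513 - 102) + N = (-33513 - 102) - 7081 = -33615 - 7081 = -40696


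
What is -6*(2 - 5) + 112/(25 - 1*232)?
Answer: 3614/207 ≈ 17.459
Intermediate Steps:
-6*(2 - 5) + 112/(25 - 1*232) = -6*(-3) + 112/(25 - 232) = 18 + 112/(-207) = 18 - 1/207*112 = 18 - 112/207 = 3614/207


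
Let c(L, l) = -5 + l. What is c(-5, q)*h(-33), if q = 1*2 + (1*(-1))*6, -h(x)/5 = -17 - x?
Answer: 720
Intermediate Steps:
h(x) = 85 + 5*x (h(x) = -5*(-17 - x) = 85 + 5*x)
q = -4 (q = 2 - 1*6 = 2 - 6 = -4)
c(-5, q)*h(-33) = (-5 - 4)*(85 + 5*(-33)) = -9*(85 - 165) = -9*(-80) = 720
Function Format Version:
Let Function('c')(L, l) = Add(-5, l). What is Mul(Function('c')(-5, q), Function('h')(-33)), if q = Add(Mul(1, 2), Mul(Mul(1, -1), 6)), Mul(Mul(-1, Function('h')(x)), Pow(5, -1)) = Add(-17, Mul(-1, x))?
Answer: 720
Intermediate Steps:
Function('h')(x) = Add(85, Mul(5, x)) (Function('h')(x) = Mul(-5, Add(-17, Mul(-1, x))) = Add(85, Mul(5, x)))
q = -4 (q = Add(2, Mul(-1, 6)) = Add(2, -6) = -4)
Mul(Function('c')(-5, q), Function('h')(-33)) = Mul(Add(-5, -4), Add(85, Mul(5, -33))) = Mul(-9, Add(85, -165)) = Mul(-9, -80) = 720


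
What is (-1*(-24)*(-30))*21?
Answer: -15120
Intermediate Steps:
(-1*(-24)*(-30))*21 = (24*(-30))*21 = -720*21 = -15120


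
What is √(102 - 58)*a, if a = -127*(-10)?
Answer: 2540*√11 ≈ 8424.2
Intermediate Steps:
a = 1270
√(102 - 58)*a = √(102 - 58)*1270 = √44*1270 = (2*√11)*1270 = 2540*√11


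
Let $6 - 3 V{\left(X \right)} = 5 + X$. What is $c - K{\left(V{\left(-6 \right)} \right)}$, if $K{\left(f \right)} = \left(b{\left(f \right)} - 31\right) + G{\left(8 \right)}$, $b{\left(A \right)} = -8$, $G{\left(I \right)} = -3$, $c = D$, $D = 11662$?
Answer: $11704$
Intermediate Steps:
$c = 11662$
$V{\left(X \right)} = \frac{1}{3} - \frac{X}{3}$ ($V{\left(X \right)} = 2 - \frac{5 + X}{3} = 2 - \left(\frac{5}{3} + \frac{X}{3}\right) = \frac{1}{3} - \frac{X}{3}$)
$K{\left(f \right)} = -42$ ($K{\left(f \right)} = \left(-8 - 31\right) - 3 = -39 - 3 = -42$)
$c - K{\left(V{\left(-6 \right)} \right)} = 11662 - -42 = 11662 + 42 = 11704$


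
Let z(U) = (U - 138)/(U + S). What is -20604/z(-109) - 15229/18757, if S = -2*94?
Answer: -114785122279/4632979 ≈ -24776.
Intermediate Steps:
S = -188
z(U) = (-138 + U)/(-188 + U) (z(U) = (U - 138)/(U - 188) = (-138 + U)/(-188 + U))
-20604/z(-109) - 15229/18757 = -20604*(-188 - 109)/(-138 - 109) - 15229/18757 = -20604/(-247/(-297)) - 15229*1/18757 = -20604/((-1/297*(-247))) - 15229/18757 = -20604/247/297 - 15229/18757 = -20604*297/247 - 15229/18757 = -6119388/247 - 15229/18757 = -114785122279/4632979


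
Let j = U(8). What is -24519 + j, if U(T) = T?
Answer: -24511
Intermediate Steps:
j = 8
-24519 + j = -24519 + 8 = -24511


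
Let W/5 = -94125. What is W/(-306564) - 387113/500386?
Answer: 19469875253/25566722284 ≈ 0.76153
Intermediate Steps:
W = -470625 (W = 5*(-94125) = -470625)
W/(-306564) - 387113/500386 = -470625/(-306564) - 387113/500386 = -470625*(-1/306564) - 387113*1/500386 = 156875/102188 - 387113/500386 = 19469875253/25566722284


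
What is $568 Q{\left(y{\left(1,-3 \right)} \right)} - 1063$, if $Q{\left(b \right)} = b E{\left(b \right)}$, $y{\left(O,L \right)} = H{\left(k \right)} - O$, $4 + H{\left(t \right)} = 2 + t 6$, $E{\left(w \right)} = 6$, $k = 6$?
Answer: $111401$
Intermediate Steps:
$H{\left(t \right)} = -2 + 6 t$ ($H{\left(t \right)} = -4 + \left(2 + t 6\right) = -4 + \left(2 + 6 t\right) = -2 + 6 t$)
$y{\left(O,L \right)} = 34 - O$ ($y{\left(O,L \right)} = \left(-2 + 6 \cdot 6\right) - O = \left(-2 + 36\right) - O = 34 - O$)
$Q{\left(b \right)} = 6 b$ ($Q{\left(b \right)} = b 6 = 6 b$)
$568 Q{\left(y{\left(1,-3 \right)} \right)} - 1063 = 568 \cdot 6 \left(34 - 1\right) - 1063 = 568 \cdot 6 \cdot 33 - 1063 = 568 \cdot 198 - 1063 = 112464 - 1063 = 111401$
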